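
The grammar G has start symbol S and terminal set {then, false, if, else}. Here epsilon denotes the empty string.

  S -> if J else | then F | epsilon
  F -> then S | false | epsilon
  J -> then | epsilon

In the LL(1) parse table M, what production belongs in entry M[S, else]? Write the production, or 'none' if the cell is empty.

FIRST(S) = {epsilon, if, then}
FIRST(F) = {epsilon, false, then}
FIRST(J) = {epsilon, then}
FOLLOW(S) includes $ since S is the start symbol.
FOLLOW(S): in F->then S, the suffix after S is empty, so FOLLOW(S) ⊇ FOLLOW(F) = {$}. Thus FOLLOW(S) = {$}.
FOLLOW(F): in S->then F, the suffix after F is empty, so FOLLOW(F) ⊇ FOLLOW(S) = {$}. Thus FOLLOW(F) = {$}.
For S -> if J else: FIRST(if J else) = {if}, so it goes in M[S, t] for t ∈ {if}.
For S -> then F: FIRST(then F) = {then}, so it goes in M[S, t] for t ∈ {then}.
For S -> epsilon: FIRST(epsilon) = {epsilon}, so it goes in M[S, t] for t ∈ {}; since epsilon ∈ FIRST, also for every t ∈ FOLLOW(S) = {$}.
None of these place a production in M[S, else].

none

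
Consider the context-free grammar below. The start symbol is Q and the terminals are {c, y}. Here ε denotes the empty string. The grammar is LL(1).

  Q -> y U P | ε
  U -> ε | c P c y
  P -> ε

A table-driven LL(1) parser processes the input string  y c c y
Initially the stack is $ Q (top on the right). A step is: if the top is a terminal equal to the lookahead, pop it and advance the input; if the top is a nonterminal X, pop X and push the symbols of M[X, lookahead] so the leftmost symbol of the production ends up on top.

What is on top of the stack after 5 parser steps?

step 1: stack=$ Q  input=y c c y $  — expand Q -> y U P
step 2: stack=$ P U y  input=y c c y $  — match y
step 3: stack=$ P U  input=c c y $  — expand U -> c P c y
step 4: stack=$ P y c P c  input=c c y $  — match c
step 5: stack=$ P y c P  input=c y $  — expand P -> ε
Stack after step 5: $ P y c (top = c).

c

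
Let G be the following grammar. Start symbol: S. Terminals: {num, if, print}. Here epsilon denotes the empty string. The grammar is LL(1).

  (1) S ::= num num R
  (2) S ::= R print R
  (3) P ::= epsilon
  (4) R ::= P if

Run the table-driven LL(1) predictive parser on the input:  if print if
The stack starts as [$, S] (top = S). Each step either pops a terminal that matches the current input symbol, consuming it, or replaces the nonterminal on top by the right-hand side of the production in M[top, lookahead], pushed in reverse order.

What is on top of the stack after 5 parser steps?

step 1: stack=$ S  input=if print if $  — expand S ::= R print R
step 2: stack=$ R print R  input=if print if $  — expand R ::= P if
step 3: stack=$ R print if P  input=if print if $  — expand P ::= epsilon
step 4: stack=$ R print if  input=if print if $  — match if
step 5: stack=$ R print  input=print if $  — match print
Stack after step 5: $ R (top = R).

R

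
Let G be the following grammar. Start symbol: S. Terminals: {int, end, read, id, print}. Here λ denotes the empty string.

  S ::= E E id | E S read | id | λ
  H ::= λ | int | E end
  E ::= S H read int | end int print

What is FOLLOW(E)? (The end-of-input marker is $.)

{end, id, int, read}

FIRST(S): from S::=E E id we get {end, id, int, read}; from S::=E S read we get {end, id, int, read}; from S::=id we get {id}; from S::=λ we get {λ}. So FIRST(S) = {λ, end, id, int, read}.
FIRST(H): from H::=λ we get {λ}; from H::=int we get {int}; from H::=E end we get {end, id, int, read}. So FIRST(H) = {λ, end, id, int, read}.
FIRST(E): from E::=S H read int we get {end, id, int, read}; from E::=end int print we get {end}. So FIRST(E) = {end, id, int, read}.
FOLLOW(S) includes $ since S is the start symbol.
FOLLOW(S): in S::=E S read, S is followed by read with FIRST {read}; in E::=S H read int, S is followed by H read int with FIRST {end, id, int, read}. Thus FOLLOW(S) = {$, end, id, int, read}.
FOLLOW(H): in E::=S H read int, H is followed by read int with FIRST {read}. Thus FOLLOW(H) = {read}.
FOLLOW(E): in S::=E E id (occurrence 1), E is followed by E id with FIRST {end, id, int, read}; in S::=E E id (occurrence 2), E is followed by id with FIRST {id}; in S::=E S read, E is followed by S read with FIRST {end, id, int, read}; in H::=E end, E is followed by end with FIRST {end}. Thus FOLLOW(E) = {end, id, int, read}.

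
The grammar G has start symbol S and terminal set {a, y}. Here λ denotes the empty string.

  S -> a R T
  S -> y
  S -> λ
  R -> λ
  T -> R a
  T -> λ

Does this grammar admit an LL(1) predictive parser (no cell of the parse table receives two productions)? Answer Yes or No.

Yes

FIRST(S) = {λ, a, y}
FIRST(R) = {λ}
FIRST(T) = {λ, a}
FOLLOW(S) = {$}
FOLLOW(R) = {$, a}
FOLLOW(T) = {$}
Each cell of M receives at most one production.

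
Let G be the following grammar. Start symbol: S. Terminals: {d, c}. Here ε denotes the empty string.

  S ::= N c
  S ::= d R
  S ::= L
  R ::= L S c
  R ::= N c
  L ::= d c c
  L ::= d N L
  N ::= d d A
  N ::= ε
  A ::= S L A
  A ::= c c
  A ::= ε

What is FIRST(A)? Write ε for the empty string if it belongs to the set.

FIRST(L) = {d}
FIRST(N) = {ε, d}
FIRST(S) = {c, d}  (via N c, L)
FIRST(R) = {c, d}  (via L S c, N c)
FIRST(A) = {ε, c, d}  (via S L A)

{ε, c, d}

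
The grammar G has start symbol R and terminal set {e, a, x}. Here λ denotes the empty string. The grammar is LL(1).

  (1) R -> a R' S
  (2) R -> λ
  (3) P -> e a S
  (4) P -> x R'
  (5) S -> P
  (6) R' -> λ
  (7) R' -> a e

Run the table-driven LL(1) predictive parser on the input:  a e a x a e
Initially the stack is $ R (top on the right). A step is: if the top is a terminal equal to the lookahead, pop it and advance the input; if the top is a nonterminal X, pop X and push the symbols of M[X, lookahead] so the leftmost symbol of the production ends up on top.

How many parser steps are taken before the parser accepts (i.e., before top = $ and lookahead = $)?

13

step 1: stack=$ R  input=a e a x a e $  — expand R -> a R' S
step 2: stack=$ S R' a  input=a e a x a e $  — match a
step 3: stack=$ S R'  input=e a x a e $  — expand R' -> λ
step 4: stack=$ S  input=e a x a e $  — expand S -> P
step 5: stack=$ P  input=e a x a e $  — expand P -> e a S
step 6: stack=$ S a e  input=e a x a e $  — match e
step 7: stack=$ S a  input=a x a e $  — match a
step 8: stack=$ S  input=x a e $  — expand S -> P
step 9: stack=$ P  input=x a e $  — expand P -> x R'
step 10: stack=$ R' x  input=x a e $  — match x
step 11: stack=$ R'  input=a e $  — expand R' -> a e
step 12: stack=$ e a  input=a e $  — match a
step 13: stack=$ e  input=e $  — match e
Accept reached after 13 steps.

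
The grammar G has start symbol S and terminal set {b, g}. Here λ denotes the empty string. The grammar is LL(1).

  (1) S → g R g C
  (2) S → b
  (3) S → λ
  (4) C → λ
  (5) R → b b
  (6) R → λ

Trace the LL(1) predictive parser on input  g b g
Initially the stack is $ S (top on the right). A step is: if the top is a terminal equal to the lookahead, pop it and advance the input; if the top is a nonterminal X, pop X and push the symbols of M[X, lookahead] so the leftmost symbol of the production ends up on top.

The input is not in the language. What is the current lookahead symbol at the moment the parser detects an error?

     Stack      Input    Action
  1  $ S        g b g $  expand S → g R g C
  2  $ C g R g  g b g $  match g
  3  $ C g R    b g $    expand R → b b
  4  $ C g b b  b g $    match b
  5  $ C g b    g $      error: top is terminal b but lookahead is g

g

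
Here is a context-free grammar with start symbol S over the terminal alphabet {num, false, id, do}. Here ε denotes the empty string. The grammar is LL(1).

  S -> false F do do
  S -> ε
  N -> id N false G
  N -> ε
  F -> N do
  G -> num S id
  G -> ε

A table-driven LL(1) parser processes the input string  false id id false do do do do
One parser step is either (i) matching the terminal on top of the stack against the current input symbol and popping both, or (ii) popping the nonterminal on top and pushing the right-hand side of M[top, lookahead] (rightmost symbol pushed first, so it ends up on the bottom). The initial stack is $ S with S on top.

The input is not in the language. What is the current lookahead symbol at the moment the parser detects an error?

      Stack                            Input                            Action
   1  $ S                              false id id false do do do do $  expand S -> false F do do
   2  $ do do F false                  false id id false do do do do $  match false
   3  $ do do F                        id id false do do do do $        expand F -> N do
   4  $ do do do N                     id id false do do do do $        expand N -> id N false G
   5  $ do do do G false N id          id id false do do do do $        match id
   6  $ do do do G false N             id false do do do do $           expand N -> id N false G
   7  $ do do do G false G false N id  id false do do do do $           match id
   8  $ do do do G false G false N     false do do do do $              expand N -> ε
   9  $ do do do G false G false       false do do do do $              match false
  10  $ do do do G false G             do do do do $                    expand G -> ε
  11  $ do do do G false               do do do do $                    error: top is terminal false but lookahead is do

do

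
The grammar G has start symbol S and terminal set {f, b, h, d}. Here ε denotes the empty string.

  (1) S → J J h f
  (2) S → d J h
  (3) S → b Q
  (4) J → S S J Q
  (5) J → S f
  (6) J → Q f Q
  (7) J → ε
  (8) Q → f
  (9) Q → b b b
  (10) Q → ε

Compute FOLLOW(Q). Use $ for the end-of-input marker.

FIRST(Q) = {ε, b, f}
FIRST(S) = {b, d, f, h}  (via J J h f)
FIRST(J) = {ε, b, d, f, h}  (via S S J Q, S f, Q f Q)
FOLLOW(S) includes $ since S is the start symbol.
FOLLOW(J): in S→J J h f (occurrence 1), J is followed by J h f with FIRST {b, d, f, h}; in S→J J h f (occurrence 2), J is followed by h f with FIRST {h}; in S→d J h, J is followed by h with FIRST {h}; in J→S S J Q, J is followed by Q with FIRST {ε, b, f}; in J→S S J Q, the suffix after J is nullable (adds nothing new). Thus FOLLOW(J) = {b, d, f, h}.
FOLLOW(S): in J→S S J Q (occurrence 1), S is followed by S J Q with FIRST {b, d, f, h}; in J→S S J Q (occurrence 2), S is followed by J Q with FIRST {ε, b, d, f, h}; in J→S S J Q (occurrence 2), the suffix after S is nullable, so FOLLOW(S) ⊇ FOLLOW(J) = {b, d, f, h}; in J→S f, S is followed by f with FIRST {f}. Thus FOLLOW(S) = {$, b, d, f, h}.
FOLLOW(Q): in S→b Q, the suffix after Q is empty, so FOLLOW(Q) ⊇ FOLLOW(S) = {$, b, d, f, h}; in J→S S J Q, the suffix after Q is empty, so FOLLOW(Q) ⊇ FOLLOW(J) = {b, d, f, h}; in J→Q f Q (occurrence 1), Q is followed by f Q with FIRST {f}; in J→Q f Q (occurrence 2), the suffix after Q is empty, so FOLLOW(Q) ⊇ FOLLOW(J) = {b, d, f, h}. Thus FOLLOW(Q) = {$, b, d, f, h}.

{$, b, d, f, h}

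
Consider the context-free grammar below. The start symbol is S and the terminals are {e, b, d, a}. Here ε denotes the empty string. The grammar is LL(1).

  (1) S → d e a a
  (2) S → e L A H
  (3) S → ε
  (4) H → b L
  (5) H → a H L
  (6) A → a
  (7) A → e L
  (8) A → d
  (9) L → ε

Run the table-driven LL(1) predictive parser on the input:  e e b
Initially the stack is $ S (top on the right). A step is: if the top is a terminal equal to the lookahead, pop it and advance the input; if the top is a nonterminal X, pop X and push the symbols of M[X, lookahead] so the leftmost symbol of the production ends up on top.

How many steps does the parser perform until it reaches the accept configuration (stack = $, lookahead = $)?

9

step 1: stack=$ S  input=e e b $  — expand S → e L A H
step 2: stack=$ H A L e  input=e e b $  — match e
step 3: stack=$ H A L  input=e b $  — expand L → ε
step 4: stack=$ H A  input=e b $  — expand A → e L
step 5: stack=$ H L e  input=e b $  — match e
step 6: stack=$ H L  input=b $  — expand L → ε
step 7: stack=$ H  input=b $  — expand H → b L
step 8: stack=$ L b  input=b $  — match b
step 9: stack=$ L  input=$  — expand L → ε
Accept reached after 9 steps.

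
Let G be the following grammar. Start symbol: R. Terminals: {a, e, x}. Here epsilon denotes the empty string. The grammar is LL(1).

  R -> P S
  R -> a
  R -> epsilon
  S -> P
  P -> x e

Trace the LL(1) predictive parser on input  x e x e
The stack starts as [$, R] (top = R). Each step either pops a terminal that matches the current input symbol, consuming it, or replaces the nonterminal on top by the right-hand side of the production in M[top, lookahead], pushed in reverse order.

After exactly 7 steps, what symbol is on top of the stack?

e

     Stack    Input      Action
  1  $ R      x e x e $  expand R -> P S
  2  $ S P    x e x e $  expand P -> x e
  3  $ S e x  x e x e $  match x
  4  $ S e    e x e $    match e
  5  $ S      x e $      expand S -> P
  6  $ P      x e $      expand P -> x e
  7  $ e x    x e $      match x
Stack after step 7: $ e (top = e).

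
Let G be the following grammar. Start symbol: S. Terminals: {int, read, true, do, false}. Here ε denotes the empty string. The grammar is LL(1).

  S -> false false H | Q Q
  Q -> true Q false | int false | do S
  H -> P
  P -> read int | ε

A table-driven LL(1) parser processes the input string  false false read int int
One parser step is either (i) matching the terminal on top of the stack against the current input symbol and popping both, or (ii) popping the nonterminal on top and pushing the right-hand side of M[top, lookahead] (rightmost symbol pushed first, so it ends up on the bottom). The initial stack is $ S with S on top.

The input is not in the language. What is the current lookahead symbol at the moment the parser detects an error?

int

step 1: stack=$ S  input=false false read int int $  — expand S -> false false H
step 2: stack=$ H false false  input=false false read int int $  — match false
step 3: stack=$ H false  input=false read int int $  — match false
step 4: stack=$ H  input=read int int $  — expand H -> P
step 5: stack=$ P  input=read int int $  — expand P -> read int
step 6: stack=$ int read  input=read int int $  — match read
step 7: stack=$ int  input=int int $  — match int
step 8: stack=$  input=int $  — error: stack empty but input remains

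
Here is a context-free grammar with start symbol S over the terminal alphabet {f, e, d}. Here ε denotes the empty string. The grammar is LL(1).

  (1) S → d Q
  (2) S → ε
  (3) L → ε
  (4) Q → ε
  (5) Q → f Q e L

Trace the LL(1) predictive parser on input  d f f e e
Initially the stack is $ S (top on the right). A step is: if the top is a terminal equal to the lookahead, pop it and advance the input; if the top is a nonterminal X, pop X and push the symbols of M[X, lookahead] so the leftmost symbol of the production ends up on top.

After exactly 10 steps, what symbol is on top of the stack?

L

      Stack          Input        Action
   1  $ S            d f f e e $  expand S → d Q
   2  $ Q d          d f f e e $  match d
   3  $ Q            f f e e $    expand Q → f Q e L
   4  $ L e Q f      f f e e $    match f
   5  $ L e Q        f e e $      expand Q → f Q e L
   6  $ L e L e Q f  f e e $      match f
   7  $ L e L e Q    e e $        expand Q → ε
   8  $ L e L e      e e $        match e
   9  $ L e L        e $          expand L → ε
  10  $ L e          e $          match e
Stack after step 10: $ L (top = L).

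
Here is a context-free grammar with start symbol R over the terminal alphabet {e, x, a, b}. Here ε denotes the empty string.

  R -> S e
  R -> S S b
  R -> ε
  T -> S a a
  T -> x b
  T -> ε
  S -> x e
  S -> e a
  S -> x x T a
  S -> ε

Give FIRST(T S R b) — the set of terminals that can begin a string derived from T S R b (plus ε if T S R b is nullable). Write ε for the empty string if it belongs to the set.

{a, b, e, x}

FIRST(S) = {ε, e, x}
FIRST(R) = {ε, b, e, x}  (via S e, S S b)
FIRST(T) = {ε, a, e, x}  (via S a a)
FIRST(T S R b): take FIRST of each symbol in turn, carrying on past any symbol whose FIRST contains ε; result {a, b, e, x}.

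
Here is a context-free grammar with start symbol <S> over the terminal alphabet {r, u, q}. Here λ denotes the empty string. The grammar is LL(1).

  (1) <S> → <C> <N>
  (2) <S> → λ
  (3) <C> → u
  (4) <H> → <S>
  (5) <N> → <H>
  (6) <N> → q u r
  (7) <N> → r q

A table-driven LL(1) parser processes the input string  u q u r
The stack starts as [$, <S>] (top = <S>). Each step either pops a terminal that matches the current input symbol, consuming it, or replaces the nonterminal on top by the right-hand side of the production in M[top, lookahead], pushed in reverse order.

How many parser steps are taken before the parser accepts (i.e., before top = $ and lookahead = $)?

7

step 1: stack=$ <S>  input=u q u r $  — expand <S> → <C> <N>
step 2: stack=$ <N> <C>  input=u q u r $  — expand <C> → u
step 3: stack=$ <N> u  input=u q u r $  — match u
step 4: stack=$ <N>  input=q u r $  — expand <N> → q u r
step 5: stack=$ r u q  input=q u r $  — match q
step 6: stack=$ r u  input=u r $  — match u
step 7: stack=$ r  input=r $  — match r
Accept reached after 7 steps.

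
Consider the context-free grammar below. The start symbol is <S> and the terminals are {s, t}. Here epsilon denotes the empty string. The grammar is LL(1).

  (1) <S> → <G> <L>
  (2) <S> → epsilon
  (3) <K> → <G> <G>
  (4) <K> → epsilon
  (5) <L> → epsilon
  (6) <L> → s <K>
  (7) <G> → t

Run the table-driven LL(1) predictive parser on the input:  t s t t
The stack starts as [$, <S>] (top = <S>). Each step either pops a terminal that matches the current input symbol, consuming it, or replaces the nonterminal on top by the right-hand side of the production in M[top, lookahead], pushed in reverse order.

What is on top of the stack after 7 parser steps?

step 1: stack=$ <S>  input=t s t t $  — expand <S> → <G> <L>
step 2: stack=$ <L> <G>  input=t s t t $  — expand <G> → t
step 3: stack=$ <L> t  input=t s t t $  — match t
step 4: stack=$ <L>  input=s t t $  — expand <L> → s <K>
step 5: stack=$ <K> s  input=s t t $  — match s
step 6: stack=$ <K>  input=t t $  — expand <K> → <G> <G>
step 7: stack=$ <G> <G>  input=t t $  — expand <G> → t
Stack after step 7: $ <G> t (top = t).

t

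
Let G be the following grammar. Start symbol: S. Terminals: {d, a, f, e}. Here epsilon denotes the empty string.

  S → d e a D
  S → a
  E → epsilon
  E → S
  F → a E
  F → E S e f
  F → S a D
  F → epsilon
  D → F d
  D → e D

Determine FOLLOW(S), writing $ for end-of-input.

{$, a, d, e}

FIRST(S): from S→d e a D we get {d}; from S→a we get {a}. So FIRST(S) = {a, d}.
FIRST(E): from E→epsilon we get {epsilon}; from E→S we get {a, d}. So FIRST(E) = {epsilon, a, d}.
FIRST(F): from F→a E we get {a}; from F→E S e f we get {a, d}; from F→S a D we get {a, d}; from F→epsilon we get {epsilon}. So FIRST(F) = {epsilon, a, d}.
FIRST(D): from D→F d we get {a, d}; from D→e D we get {e}. So FIRST(D) = {a, d, e}.
FOLLOW(S) includes $ since S is the start symbol.
FOLLOW(F): in D→F d, F is followed by d with FIRST {d}. Thus FOLLOW(F) = {d}.
FOLLOW(E): in F→a E, the suffix after E is empty, so FOLLOW(E) ⊇ FOLLOW(F) = {d}; in F→E S e f, E is followed by S e f with FIRST {a, d}. Thus FOLLOW(E) = {a, d}.
FOLLOW(S): in E→S, the suffix after S is empty, so FOLLOW(S) ⊇ FOLLOW(E) = {a, d}; in F→E S e f, S is followed by e f with FIRST {e}; in F→S a D, S is followed by a D with FIRST {a}. Thus FOLLOW(S) = {$, a, d, e}.
FOLLOW(D): in S→d e a D, the suffix after D is empty, so FOLLOW(D) ⊇ FOLLOW(S) = {$, a, d, e}; in F→S a D, the suffix after D is empty, so FOLLOW(D) ⊇ FOLLOW(F) = {d}; in D→e D, the suffix after D is empty (adds nothing new). Thus FOLLOW(D) = {$, a, d, e}.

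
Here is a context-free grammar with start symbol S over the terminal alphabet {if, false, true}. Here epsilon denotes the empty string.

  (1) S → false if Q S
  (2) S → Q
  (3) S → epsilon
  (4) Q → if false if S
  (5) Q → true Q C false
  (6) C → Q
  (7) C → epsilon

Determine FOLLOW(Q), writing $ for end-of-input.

{$, false, if, true}

FIRST(Q): from Q→if false if S we get {if}; from Q→true Q C false we get {true}. So FIRST(Q) = {if, true}.
FIRST(S): from S→false if Q S we get {false}; from S→Q we get {if, true}; from S→epsilon we get {epsilon}. So FIRST(S) = {epsilon, false, if, true}.
FIRST(C): from C→Q we get {if, true}; from C→epsilon we get {epsilon}. So FIRST(C) = {epsilon, if, true}.
FOLLOW(S) includes $ since S is the start symbol.
FOLLOW(C): in Q→true Q C false, C is followed by false with FIRST {false}. Thus FOLLOW(C) = {false}.
FOLLOW(S): in S→false if Q S, the suffix after S is empty (adds nothing new); in Q→if false if S, the suffix after S is empty, so FOLLOW(S) ⊇ FOLLOW(Q) = {$, false, if, true}. Thus FOLLOW(S) = {$, false, if, true}.
FOLLOW(Q): in S→false if Q S, Q is followed by S with FIRST {epsilon, false, if, true}; in S→false if Q S, the suffix after Q is nullable, so FOLLOW(Q) ⊇ FOLLOW(S) = {$, false, if, true}; in S→Q, the suffix after Q is empty, so FOLLOW(Q) ⊇ FOLLOW(S) = {$, false, if, true}; in Q→true Q C false, Q is followed by C false with FIRST {false, if, true}; in C→Q, the suffix after Q is empty, so FOLLOW(Q) ⊇ FOLLOW(C) = {false}. Thus FOLLOW(Q) = {$, false, if, true}.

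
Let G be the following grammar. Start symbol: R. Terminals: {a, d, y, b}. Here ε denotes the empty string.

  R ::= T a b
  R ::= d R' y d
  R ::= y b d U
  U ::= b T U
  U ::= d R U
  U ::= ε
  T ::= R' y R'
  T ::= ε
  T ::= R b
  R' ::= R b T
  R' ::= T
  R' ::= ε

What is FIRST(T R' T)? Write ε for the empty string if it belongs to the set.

FIRST(U): from U::=b T U we get {b}; from U::=d R U we get {d}; from U::=ε we get {ε}. So FIRST(U) = {ε, b, d}.
FIRST(R): from R::=T a b we get {a, d, y}; from R::=d R' y d we get {d}; from R::=y b d U we get {y}. So FIRST(R) = {a, d, y}.
FIRST(T): from T::=R' y R' we get {a, d, y}; from T::=ε we get {ε}; from T::=R b we get {a, d, y}. So FIRST(T) = {ε, a, d, y}.
FIRST(R'): from R'::=R b T we get {a, d, y}; from R'::=T we get {ε, a, d, y}; from R'::=ε we get {ε}. So FIRST(R') = {ε, a, d, y}.
FIRST(T R' T): take FIRST of each symbol in turn, carrying on past any symbol whose FIRST contains ε; result {ε, a, d, y}.

{ε, a, d, y}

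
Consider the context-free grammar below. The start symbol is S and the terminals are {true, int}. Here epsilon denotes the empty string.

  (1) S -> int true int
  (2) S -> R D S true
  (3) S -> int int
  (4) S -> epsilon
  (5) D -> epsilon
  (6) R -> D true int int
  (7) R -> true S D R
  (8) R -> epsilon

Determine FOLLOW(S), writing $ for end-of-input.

FIRST(D): from D->epsilon we get {epsilon}. So FIRST(D) = {epsilon}.
FIRST(R): from R->D true int int we get {true}; from R->true S D R we get {true}; from R->epsilon we get {epsilon}. So FIRST(R) = {epsilon, true}.
FIRST(S): from S->int true int we get {int}; from S->R D S true we get {int, true}; from S->int int we get {int}; from S->epsilon we get {epsilon}. So FIRST(S) = {epsilon, int, true}.
FOLLOW(S) includes $ since S is the start symbol.
FOLLOW(R): in S->R D S true, R is followed by D S true with FIRST {int, true}; in R->true S D R, the suffix after R is empty (adds nothing new). Thus FOLLOW(R) = {int, true}.
FOLLOW(S): in S->R D S true, S is followed by true with FIRST {true}; in R->true S D R, S is followed by D R with FIRST {epsilon, true}; in R->true S D R, the suffix after S is nullable, so FOLLOW(S) ⊇ FOLLOW(R) = {int, true}. Thus FOLLOW(S) = {$, int, true}.
FOLLOW(D): in S->R D S true, D is followed by S true with FIRST {int, true}; in R->D true int int, D is followed by true int int with FIRST {true}; in R->true S D R, D is followed by R with FIRST {epsilon, true}; in R->true S D R, the suffix after D is nullable, so FOLLOW(D) ⊇ FOLLOW(R) = {int, true}. Thus FOLLOW(D) = {int, true}.

{$, int, true}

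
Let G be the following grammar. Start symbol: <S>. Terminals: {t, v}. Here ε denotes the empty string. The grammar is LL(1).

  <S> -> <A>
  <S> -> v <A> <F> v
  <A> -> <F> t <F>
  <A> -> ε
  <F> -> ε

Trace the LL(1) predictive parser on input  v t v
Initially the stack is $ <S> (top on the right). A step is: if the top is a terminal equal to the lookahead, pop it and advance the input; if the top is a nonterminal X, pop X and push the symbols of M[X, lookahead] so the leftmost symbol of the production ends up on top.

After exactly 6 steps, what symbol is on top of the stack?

step 1: stack=$ <S>  input=v t v $  — expand <S> -> v <A> <F> v
step 2: stack=$ v <F> <A> v  input=v t v $  — match v
step 3: stack=$ v <F> <A>  input=t v $  — expand <A> -> <F> t <F>
step 4: stack=$ v <F> <F> t <F>  input=t v $  — expand <F> -> ε
step 5: stack=$ v <F> <F> t  input=t v $  — match t
step 6: stack=$ v <F> <F>  input=v $  — expand <F> -> ε
Stack after step 6: $ v <F> (top = <F>).

<F>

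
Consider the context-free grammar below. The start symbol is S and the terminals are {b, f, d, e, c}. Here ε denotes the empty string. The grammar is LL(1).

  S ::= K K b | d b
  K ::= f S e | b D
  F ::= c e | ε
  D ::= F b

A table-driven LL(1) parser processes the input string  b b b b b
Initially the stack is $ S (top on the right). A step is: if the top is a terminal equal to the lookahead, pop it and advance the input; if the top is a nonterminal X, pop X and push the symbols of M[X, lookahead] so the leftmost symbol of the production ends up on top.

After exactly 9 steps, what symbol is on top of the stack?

F

     Stack      Input        Action
  1  $ S        b b b b b $  expand S ::= K K b
  2  $ b K K    b b b b b $  expand K ::= b D
  3  $ b K D b  b b b b b $  match b
  4  $ b K D    b b b b $    expand D ::= F b
  5  $ b K b F  b b b b $    expand F ::= ε
  6  $ b K b    b b b b $    match b
  7  $ b K      b b b $      expand K ::= b D
  8  $ b D b    b b b $      match b
  9  $ b D      b b $        expand D ::= F b
Stack after step 9: $ b b F (top = F).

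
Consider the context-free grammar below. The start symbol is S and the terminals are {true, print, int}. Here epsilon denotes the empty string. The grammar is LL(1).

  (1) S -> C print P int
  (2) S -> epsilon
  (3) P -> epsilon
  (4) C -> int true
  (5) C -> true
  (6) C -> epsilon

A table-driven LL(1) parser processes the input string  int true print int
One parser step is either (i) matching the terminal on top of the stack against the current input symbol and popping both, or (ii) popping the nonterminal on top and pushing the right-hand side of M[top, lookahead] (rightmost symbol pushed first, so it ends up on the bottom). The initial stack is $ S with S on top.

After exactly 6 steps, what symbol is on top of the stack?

int

step 1: stack=$ S  input=int true print int $  — expand S -> C print P int
step 2: stack=$ int P print C  input=int true print int $  — expand C -> int true
step 3: stack=$ int P print true int  input=int true print int $  — match int
step 4: stack=$ int P print true  input=true print int $  — match true
step 5: stack=$ int P print  input=print int $  — match print
step 6: stack=$ int P  input=int $  — expand P -> epsilon
Stack after step 6: $ int (top = int).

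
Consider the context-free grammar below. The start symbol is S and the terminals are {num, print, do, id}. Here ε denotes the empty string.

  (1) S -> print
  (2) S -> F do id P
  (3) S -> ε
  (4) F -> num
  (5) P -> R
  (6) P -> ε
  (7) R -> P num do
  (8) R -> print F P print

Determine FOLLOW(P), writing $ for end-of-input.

{$, num, print}

FIRST(F): from F->num we get {num}. So FIRST(F) = {num}.
FIRST(S): from S->print we get {print}; from S->F do id P we get {num}; from S->ε we get {ε}. So FIRST(S) = {ε, num, print}.
FIRST(P): from P->R we get {num, print}; from P->ε we get {ε}. So FIRST(P) = {ε, num, print}.
FIRST(R): from R->P num do we get {num, print}; from R->print F P print we get {print}. So FIRST(R) = {num, print}.
FOLLOW(S) includes $ since S is the start symbol.
FOLLOW(S): S appears on no right-hand side. Thus FOLLOW(S) = {$}.
FOLLOW(F): in S->F do id P, F is followed by do id P with FIRST {do}; in R->print F P print, F is followed by P print with FIRST {num, print}. Thus FOLLOW(F) = {do, num, print}.
FOLLOW(P): in S->F do id P, the suffix after P is empty, so FOLLOW(P) ⊇ FOLLOW(S) = {$}; in R->P num do, P is followed by num do with FIRST {num}; in R->print F P print, P is followed by print with FIRST {print}. Thus FOLLOW(P) = {$, num, print}.
FOLLOW(R): in P->R, the suffix after R is empty, so FOLLOW(R) ⊇ FOLLOW(P) = {$, num, print}. Thus FOLLOW(R) = {$, num, print}.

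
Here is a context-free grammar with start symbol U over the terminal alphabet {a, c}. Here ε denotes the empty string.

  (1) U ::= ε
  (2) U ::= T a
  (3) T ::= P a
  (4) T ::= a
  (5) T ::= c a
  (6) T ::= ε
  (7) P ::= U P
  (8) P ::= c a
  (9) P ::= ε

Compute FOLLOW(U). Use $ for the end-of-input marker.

FIRST(U) = {ε, a, c}  (via T a)
FIRST(P) = {ε, a, c}  (via U P)
FIRST(T) = {ε, a, c}  (via P a)
FOLLOW(U) includes $ since U is the start symbol.
FOLLOW(T): in U::=T a, T is followed by a with FIRST {a}. Thus FOLLOW(T) = {a}.
FOLLOW(P): in T::=P a, P is followed by a with FIRST {a}; in P::=U P, the suffix after P is empty (adds nothing new). Thus FOLLOW(P) = {a}.
FOLLOW(U): in P::=U P, U is followed by P with FIRST {ε, a, c}; in P::=U P, the suffix after U is nullable, so FOLLOW(U) ⊇ FOLLOW(P) = {a}. Thus FOLLOW(U) = {$, a, c}.

{$, a, c}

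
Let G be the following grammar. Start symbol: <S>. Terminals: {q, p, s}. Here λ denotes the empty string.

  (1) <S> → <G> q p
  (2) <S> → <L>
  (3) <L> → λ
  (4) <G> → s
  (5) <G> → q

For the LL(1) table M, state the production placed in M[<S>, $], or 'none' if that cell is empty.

FIRST(<L>): from <L>→λ we get {λ}. So FIRST(<L>) = {λ}.
FIRST(<G>): from <G>→s we get {s}; from <G>→q we get {q}. So FIRST(<G>) = {q, s}.
FIRST(<S>): from <S>→<G> q p we get {q, s}; from <S>→<L> we get {λ}. So FIRST(<S>) = {λ, q, s}.
FOLLOW(<S>) includes $ since <S> is the start symbol.
FOLLOW(<S>): <S> appears on no right-hand side. Thus FOLLOW(<S>) = {$}.
For <S> → <G> q p: FIRST(<G> q p) = {q, s}, so it goes in M[<S>, t] for t ∈ {q, s}.
For <S> → <L>: FIRST(<L>) = {λ}, so it goes in M[<S>, t] for t ∈ {}; since λ ∈ FIRST, also for every t ∈ FOLLOW(<S>) = {$}.

<S> → <L>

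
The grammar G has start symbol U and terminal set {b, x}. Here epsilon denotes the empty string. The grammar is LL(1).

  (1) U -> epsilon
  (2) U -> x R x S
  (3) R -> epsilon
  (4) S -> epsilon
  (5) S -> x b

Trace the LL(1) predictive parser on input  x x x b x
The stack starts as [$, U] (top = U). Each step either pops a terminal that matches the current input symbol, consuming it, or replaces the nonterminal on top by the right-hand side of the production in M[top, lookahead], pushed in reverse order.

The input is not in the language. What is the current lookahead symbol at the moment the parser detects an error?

step 1: stack=$ U  input=x x x b x $  — expand U -> x R x S
step 2: stack=$ S x R x  input=x x x b x $  — match x
step 3: stack=$ S x R  input=x x b x $  — expand R -> epsilon
step 4: stack=$ S x  input=x x b x $  — match x
step 5: stack=$ S  input=x b x $  — expand S -> x b
step 6: stack=$ b x  input=x b x $  — match x
step 7: stack=$ b  input=b x $  — match b
step 8: stack=$  input=x $  — error: stack empty but input remains

x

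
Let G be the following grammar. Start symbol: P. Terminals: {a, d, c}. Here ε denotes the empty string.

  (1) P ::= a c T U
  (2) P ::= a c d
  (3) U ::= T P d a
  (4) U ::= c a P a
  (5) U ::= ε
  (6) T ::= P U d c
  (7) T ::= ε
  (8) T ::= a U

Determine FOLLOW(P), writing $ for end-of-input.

FIRST(P): from P::=a c T U we get {a}; from P::=a c d we get {a}. So FIRST(P) = {a}.
FIRST(T): from T::=P U d c we get {a}; from T::=ε we get {ε}; from T::=a U we get {a}. So FIRST(T) = {ε, a}.
FIRST(U): from U::=T P d a we get {a}; from U::=c a P a we get {c}; from U::=ε we get {ε}. So FIRST(U) = {ε, a, c}.
FOLLOW(P) includes $ since P is the start symbol.
FOLLOW(P): in U::=T P d a, P is followed by d a with FIRST {d}; in U::=c a P a, P is followed by a with FIRST {a}; in T::=P U d c, P is followed by U d c with FIRST {a, c, d}. Thus FOLLOW(P) = {$, a, c, d}.
FOLLOW(T): in P::=a c T U, T is followed by U with FIRST {ε, a, c}; in P::=a c T U, the suffix after T is nullable, so FOLLOW(T) ⊇ FOLLOW(P) = {$, a, c, d}; in U::=T P d a, T is followed by P d a with FIRST {a}. Thus FOLLOW(T) = {$, a, c, d}.
FOLLOW(U): in P::=a c T U, the suffix after U is empty, so FOLLOW(U) ⊇ FOLLOW(P) = {$, a, c, d}; in T::=P U d c, U is followed by d c with FIRST {d}; in T::=a U, the suffix after U is empty, so FOLLOW(U) ⊇ FOLLOW(T) = {$, a, c, d}. Thus FOLLOW(U) = {$, a, c, d}.

{$, a, c, d}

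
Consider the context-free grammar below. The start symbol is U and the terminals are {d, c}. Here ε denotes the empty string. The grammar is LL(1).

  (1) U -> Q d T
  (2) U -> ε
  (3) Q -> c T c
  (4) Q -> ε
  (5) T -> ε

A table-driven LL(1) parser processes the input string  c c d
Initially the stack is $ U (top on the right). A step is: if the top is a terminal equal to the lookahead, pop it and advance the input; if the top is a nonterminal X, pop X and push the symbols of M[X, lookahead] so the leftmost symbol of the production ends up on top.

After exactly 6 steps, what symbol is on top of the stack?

step 1: stack=$ U  input=c c d $  — expand U -> Q d T
step 2: stack=$ T d Q  input=c c d $  — expand Q -> c T c
step 3: stack=$ T d c T c  input=c c d $  — match c
step 4: stack=$ T d c T  input=c d $  — expand T -> ε
step 5: stack=$ T d c  input=c d $  — match c
step 6: stack=$ T d  input=d $  — match d
Stack after step 6: $ T (top = T).

T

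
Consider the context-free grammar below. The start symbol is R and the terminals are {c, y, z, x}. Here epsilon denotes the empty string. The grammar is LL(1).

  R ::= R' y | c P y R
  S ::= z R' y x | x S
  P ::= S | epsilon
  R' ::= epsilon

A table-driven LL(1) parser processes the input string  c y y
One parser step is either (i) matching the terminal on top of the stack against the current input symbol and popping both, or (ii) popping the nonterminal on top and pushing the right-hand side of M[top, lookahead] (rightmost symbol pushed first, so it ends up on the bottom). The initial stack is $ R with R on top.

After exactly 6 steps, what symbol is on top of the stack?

y

     Stack      Input    Action
  1  $ R        c y y $  expand R ::= c P y R
  2  $ R y P c  c y y $  match c
  3  $ R y P    y y $    expand P ::= epsilon
  4  $ R y      y y $    match y
  5  $ R        y $      expand R ::= R' y
  6  $ y R'     y $      expand R' ::= epsilon
Stack after step 6: $ y (top = y).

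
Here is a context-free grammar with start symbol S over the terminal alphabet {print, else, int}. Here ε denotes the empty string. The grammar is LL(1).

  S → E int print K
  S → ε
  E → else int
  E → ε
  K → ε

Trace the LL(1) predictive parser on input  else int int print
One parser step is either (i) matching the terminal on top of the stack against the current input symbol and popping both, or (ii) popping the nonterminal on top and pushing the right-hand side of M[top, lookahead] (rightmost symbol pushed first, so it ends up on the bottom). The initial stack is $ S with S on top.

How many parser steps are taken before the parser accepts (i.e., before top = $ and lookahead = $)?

7

step 1: stack=$ S  input=else int int print $  — expand S → E int print K
step 2: stack=$ K print int E  input=else int int print $  — expand E → else int
step 3: stack=$ K print int int else  input=else int int print $  — match else
step 4: stack=$ K print int int  input=int int print $  — match int
step 5: stack=$ K print int  input=int print $  — match int
step 6: stack=$ K print  input=print $  — match print
step 7: stack=$ K  input=$  — expand K → ε
Accept reached after 7 steps.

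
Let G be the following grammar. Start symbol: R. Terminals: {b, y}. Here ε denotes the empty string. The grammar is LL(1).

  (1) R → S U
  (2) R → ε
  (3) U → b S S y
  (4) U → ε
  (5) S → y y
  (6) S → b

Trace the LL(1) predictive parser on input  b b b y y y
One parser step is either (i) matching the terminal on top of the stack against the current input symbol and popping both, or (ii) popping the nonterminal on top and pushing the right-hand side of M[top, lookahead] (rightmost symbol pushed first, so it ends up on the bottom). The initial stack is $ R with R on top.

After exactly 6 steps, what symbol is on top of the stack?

     Stack      Input          Action
  1  $ R        b b b y y y $  expand R → S U
  2  $ U S      b b b y y y $  expand S → b
  3  $ U b      b b b y y y $  match b
  4  $ U        b b y y y $    expand U → b S S y
  5  $ y S S b  b b y y y $    match b
  6  $ y S S    b y y y $      expand S → b
Stack after step 6: $ y S b (top = b).

b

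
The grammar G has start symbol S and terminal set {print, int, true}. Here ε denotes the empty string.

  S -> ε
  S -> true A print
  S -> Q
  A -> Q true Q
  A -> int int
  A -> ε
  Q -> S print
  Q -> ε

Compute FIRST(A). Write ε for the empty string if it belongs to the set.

{ε, int, print, true}

FIRST(S) = {ε, print, true}  (via Q)
FIRST(Q) = {ε, print, true}  (via S print)
FIRST(A) = {ε, int, print, true}  (via Q true Q)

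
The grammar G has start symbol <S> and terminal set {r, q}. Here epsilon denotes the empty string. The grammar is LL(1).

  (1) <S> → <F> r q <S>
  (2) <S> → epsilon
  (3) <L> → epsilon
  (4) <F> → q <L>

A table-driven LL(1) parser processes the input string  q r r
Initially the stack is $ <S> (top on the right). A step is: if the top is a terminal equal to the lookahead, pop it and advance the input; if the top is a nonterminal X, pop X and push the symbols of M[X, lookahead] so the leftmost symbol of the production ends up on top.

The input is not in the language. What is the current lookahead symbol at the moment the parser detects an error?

r

step 1: stack=$ <S>  input=q r r $  — expand <S> → <F> r q <S>
step 2: stack=$ <S> q r <F>  input=q r r $  — expand <F> → q <L>
step 3: stack=$ <S> q r <L> q  input=q r r $  — match q
step 4: stack=$ <S> q r <L>  input=r r $  — expand <L> → epsilon
step 5: stack=$ <S> q r  input=r r $  — match r
step 6: stack=$ <S> q  input=r $  — error: top is terminal q but lookahead is r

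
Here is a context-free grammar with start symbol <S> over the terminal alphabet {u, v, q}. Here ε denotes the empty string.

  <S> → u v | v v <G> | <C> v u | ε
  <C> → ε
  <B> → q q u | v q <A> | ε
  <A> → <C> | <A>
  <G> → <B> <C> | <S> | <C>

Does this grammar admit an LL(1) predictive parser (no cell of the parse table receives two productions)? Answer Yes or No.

FIRST(<S>) = {ε, u, v}
FIRST(<C>) = {ε}
FIRST(<B>) = {ε, q, v}
FIRST(<A>) = {ε}
FIRST(<G>) = {ε, q, u, v}
FOLLOW(<S>) = {$}
FOLLOW(<C>) = {$, v}
FOLLOW(<B>) = {$}
FOLLOW(<A>) = {$}
FOLLOW(<G>) = {$}
Cell M[<A>, $] receives both <A> → <C> and <A> → <A> — the grammar is not LL(1).

No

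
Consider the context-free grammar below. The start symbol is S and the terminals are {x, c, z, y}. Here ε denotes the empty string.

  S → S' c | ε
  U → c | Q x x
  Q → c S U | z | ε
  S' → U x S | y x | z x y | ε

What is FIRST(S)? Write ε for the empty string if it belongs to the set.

FIRST(Q) = {ε, c, z}
FIRST(U) = {c, x, z}  (via Q x x)
FIRST(S') = {ε, c, x, y, z}  (via U x S)
FIRST(S) = {ε, c, x, y, z}  (via S' c)

{ε, c, x, y, z}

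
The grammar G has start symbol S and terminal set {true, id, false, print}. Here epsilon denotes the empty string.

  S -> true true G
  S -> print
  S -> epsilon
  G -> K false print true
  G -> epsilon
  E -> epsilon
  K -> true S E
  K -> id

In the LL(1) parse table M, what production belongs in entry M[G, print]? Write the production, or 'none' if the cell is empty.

none

FIRST(S) = {epsilon, print, true}
FIRST(E) = {epsilon}
FIRST(K) = {id, true}
FIRST(G) = {epsilon, id, true}  (via K false print true)
FOLLOW(S) includes $ since S is the start symbol.
FOLLOW(S): in K->true S E, S is followed by E with FIRST {epsilon}; in K->true S E, the suffix after S is nullable, so FOLLOW(S) ⊇ FOLLOW(K) = {false}. Thus FOLLOW(S) = {$, false}.
FOLLOW(G): in S->true true G, the suffix after G is empty, so FOLLOW(G) ⊇ FOLLOW(S) = {$, false}. Thus FOLLOW(G) = {$, false}.
For G -> K false print true: FIRST(K false print true) = {id, true}, so it goes in M[G, t] for t ∈ {id, true}.
For G -> epsilon: FIRST(epsilon) = {epsilon}, so it goes in M[G, t] for t ∈ {}; since epsilon ∈ FIRST, also for every t ∈ FOLLOW(G) = {$, false}.
None of these place a production in M[G, print].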